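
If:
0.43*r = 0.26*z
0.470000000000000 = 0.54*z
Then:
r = 0.53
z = 0.87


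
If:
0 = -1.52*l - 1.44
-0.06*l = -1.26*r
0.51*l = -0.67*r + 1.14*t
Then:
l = -0.95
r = -0.05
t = -0.45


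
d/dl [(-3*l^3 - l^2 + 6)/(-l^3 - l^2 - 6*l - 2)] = 2*(l^4 + 18*l^3 + 21*l^2 + 8*l + 18)/(l^6 + 2*l^5 + 13*l^4 + 16*l^3 + 40*l^2 + 24*l + 4)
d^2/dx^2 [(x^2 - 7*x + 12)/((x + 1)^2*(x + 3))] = 2*(x^4 - 23*x^3 - 9*x^2 + 339*x + 564)/(x^7 + 13*x^6 + 69*x^5 + 193*x^4 + 307*x^3 + 279*x^2 + 135*x + 27)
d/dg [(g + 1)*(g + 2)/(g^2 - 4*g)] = (-7*g^2 - 4*g + 8)/(g^2*(g^2 - 8*g + 16))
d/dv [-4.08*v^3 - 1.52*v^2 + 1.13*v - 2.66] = -12.24*v^2 - 3.04*v + 1.13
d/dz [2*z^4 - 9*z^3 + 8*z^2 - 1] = z*(8*z^2 - 27*z + 16)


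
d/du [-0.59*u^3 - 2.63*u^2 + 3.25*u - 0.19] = -1.77*u^2 - 5.26*u + 3.25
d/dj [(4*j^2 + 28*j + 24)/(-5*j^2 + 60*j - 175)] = 4*(19*j^2 - 58*j - 317)/(5*(j^4 - 24*j^3 + 214*j^2 - 840*j + 1225))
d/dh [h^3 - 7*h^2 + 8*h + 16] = 3*h^2 - 14*h + 8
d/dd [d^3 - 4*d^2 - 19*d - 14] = 3*d^2 - 8*d - 19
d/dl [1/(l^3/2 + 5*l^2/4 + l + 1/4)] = 8*(-3*l^2 - 5*l - 2)/(2*l^3 + 5*l^2 + 4*l + 1)^2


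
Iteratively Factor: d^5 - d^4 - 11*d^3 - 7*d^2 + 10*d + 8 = (d - 1)*(d^4 - 11*d^2 - 18*d - 8) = (d - 4)*(d - 1)*(d^3 + 4*d^2 + 5*d + 2) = (d - 4)*(d - 1)*(d + 1)*(d^2 + 3*d + 2) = (d - 4)*(d - 1)*(d + 1)*(d + 2)*(d + 1)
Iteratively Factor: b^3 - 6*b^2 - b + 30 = (b + 2)*(b^2 - 8*b + 15) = (b - 5)*(b + 2)*(b - 3)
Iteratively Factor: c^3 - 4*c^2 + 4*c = (c - 2)*(c^2 - 2*c) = c*(c - 2)*(c - 2)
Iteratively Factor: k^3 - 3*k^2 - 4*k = (k)*(k^2 - 3*k - 4) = k*(k - 4)*(k + 1)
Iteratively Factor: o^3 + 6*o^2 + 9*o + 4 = (o + 1)*(o^2 + 5*o + 4) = (o + 1)*(o + 4)*(o + 1)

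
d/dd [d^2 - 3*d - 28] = 2*d - 3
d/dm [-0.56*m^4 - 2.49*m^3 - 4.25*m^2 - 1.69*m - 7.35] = -2.24*m^3 - 7.47*m^2 - 8.5*m - 1.69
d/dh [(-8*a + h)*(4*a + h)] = -4*a + 2*h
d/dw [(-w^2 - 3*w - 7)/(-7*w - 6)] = (7*w^2 + 12*w - 31)/(49*w^2 + 84*w + 36)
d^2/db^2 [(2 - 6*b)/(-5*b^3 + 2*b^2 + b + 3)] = 4*(-(3*b - 1)*(-15*b^2 + 4*b + 1)^2 + (-45*b^2 + 12*b - (3*b - 1)*(15*b - 2) + 3)*(-5*b^3 + 2*b^2 + b + 3))/(-5*b^3 + 2*b^2 + b + 3)^3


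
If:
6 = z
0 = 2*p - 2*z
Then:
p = 6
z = 6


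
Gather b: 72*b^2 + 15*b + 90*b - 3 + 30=72*b^2 + 105*b + 27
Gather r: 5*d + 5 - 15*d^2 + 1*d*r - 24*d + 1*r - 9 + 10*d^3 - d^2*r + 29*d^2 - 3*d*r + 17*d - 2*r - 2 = 10*d^3 + 14*d^2 - 2*d + r*(-d^2 - 2*d - 1) - 6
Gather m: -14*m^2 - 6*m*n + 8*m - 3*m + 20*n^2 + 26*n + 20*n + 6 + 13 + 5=-14*m^2 + m*(5 - 6*n) + 20*n^2 + 46*n + 24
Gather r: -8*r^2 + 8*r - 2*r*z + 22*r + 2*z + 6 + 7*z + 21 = -8*r^2 + r*(30 - 2*z) + 9*z + 27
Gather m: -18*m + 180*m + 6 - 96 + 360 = 162*m + 270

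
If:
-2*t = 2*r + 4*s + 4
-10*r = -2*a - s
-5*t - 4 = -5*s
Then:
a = -31*t/2 - 92/5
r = -3*t - 18/5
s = t + 4/5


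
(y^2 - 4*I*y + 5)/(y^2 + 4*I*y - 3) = (y - 5*I)/(y + 3*I)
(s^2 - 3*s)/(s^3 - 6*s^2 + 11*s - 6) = s/(s^2 - 3*s + 2)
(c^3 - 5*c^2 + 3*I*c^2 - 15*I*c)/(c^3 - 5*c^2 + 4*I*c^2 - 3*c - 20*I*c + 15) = c/(c + I)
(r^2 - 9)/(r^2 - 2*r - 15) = (r - 3)/(r - 5)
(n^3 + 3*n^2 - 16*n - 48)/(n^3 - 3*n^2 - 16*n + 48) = (n + 3)/(n - 3)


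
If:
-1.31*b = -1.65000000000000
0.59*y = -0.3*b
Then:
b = 1.26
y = -0.64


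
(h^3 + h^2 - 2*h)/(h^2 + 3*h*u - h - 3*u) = h*(h + 2)/(h + 3*u)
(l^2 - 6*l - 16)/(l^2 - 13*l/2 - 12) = 2*(l + 2)/(2*l + 3)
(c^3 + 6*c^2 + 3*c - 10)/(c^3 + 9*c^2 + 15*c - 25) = (c + 2)/(c + 5)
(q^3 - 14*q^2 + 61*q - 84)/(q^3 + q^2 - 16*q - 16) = (q^2 - 10*q + 21)/(q^2 + 5*q + 4)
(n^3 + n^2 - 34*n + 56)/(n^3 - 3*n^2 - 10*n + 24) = (n + 7)/(n + 3)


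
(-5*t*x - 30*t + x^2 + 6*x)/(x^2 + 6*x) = (-5*t + x)/x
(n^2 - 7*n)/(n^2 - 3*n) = (n - 7)/(n - 3)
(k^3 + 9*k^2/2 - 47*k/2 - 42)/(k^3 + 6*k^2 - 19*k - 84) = (k + 3/2)/(k + 3)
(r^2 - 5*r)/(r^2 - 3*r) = (r - 5)/(r - 3)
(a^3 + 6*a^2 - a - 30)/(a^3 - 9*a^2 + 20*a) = (a^3 + 6*a^2 - a - 30)/(a*(a^2 - 9*a + 20))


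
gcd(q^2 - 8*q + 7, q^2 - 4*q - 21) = q - 7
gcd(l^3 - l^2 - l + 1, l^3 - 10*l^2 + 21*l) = 1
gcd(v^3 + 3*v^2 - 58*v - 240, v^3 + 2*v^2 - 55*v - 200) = v^2 - 3*v - 40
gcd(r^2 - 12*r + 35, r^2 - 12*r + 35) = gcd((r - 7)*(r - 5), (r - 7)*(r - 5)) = r^2 - 12*r + 35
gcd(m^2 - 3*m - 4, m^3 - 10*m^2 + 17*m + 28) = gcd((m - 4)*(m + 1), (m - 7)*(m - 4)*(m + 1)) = m^2 - 3*m - 4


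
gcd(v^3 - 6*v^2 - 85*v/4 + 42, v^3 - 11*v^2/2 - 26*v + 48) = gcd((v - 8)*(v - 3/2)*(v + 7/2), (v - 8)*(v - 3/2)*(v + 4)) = v^2 - 19*v/2 + 12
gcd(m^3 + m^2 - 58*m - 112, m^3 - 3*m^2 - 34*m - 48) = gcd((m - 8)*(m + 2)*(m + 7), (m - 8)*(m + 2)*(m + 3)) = m^2 - 6*m - 16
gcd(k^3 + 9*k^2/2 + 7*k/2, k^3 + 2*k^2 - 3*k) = k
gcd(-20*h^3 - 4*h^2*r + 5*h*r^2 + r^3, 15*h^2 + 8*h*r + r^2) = 5*h + r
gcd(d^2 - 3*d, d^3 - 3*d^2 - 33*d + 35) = 1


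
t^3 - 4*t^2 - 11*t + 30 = (t - 5)*(t - 2)*(t + 3)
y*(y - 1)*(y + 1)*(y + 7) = y^4 + 7*y^3 - y^2 - 7*y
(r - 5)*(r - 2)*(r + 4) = r^3 - 3*r^2 - 18*r + 40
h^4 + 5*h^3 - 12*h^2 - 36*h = h*(h - 3)*(h + 2)*(h + 6)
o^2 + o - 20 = (o - 4)*(o + 5)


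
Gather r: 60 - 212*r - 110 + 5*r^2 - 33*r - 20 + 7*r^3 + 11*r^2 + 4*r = 7*r^3 + 16*r^2 - 241*r - 70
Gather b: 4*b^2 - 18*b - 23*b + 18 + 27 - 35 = 4*b^2 - 41*b + 10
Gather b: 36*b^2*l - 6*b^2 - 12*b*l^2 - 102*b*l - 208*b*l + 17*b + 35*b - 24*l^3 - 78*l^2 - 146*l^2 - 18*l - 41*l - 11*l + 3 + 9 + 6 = b^2*(36*l - 6) + b*(-12*l^2 - 310*l + 52) - 24*l^3 - 224*l^2 - 70*l + 18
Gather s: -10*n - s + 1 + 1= -10*n - s + 2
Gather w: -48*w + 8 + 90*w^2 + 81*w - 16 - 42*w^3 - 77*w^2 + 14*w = -42*w^3 + 13*w^2 + 47*w - 8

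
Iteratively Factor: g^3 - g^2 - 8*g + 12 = (g - 2)*(g^2 + g - 6) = (g - 2)^2*(g + 3)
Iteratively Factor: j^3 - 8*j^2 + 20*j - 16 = (j - 4)*(j^2 - 4*j + 4) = (j - 4)*(j - 2)*(j - 2)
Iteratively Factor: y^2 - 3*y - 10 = (y - 5)*(y + 2)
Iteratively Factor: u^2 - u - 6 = (u + 2)*(u - 3)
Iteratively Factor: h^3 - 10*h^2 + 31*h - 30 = (h - 5)*(h^2 - 5*h + 6) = (h - 5)*(h - 3)*(h - 2)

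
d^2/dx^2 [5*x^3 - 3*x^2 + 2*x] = 30*x - 6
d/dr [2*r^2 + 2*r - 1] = 4*r + 2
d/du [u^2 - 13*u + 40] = 2*u - 13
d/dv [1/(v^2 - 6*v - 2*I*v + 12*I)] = 2*(-v + 3 + I)/(v^2 - 6*v - 2*I*v + 12*I)^2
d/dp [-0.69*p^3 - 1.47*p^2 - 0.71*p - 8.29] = -2.07*p^2 - 2.94*p - 0.71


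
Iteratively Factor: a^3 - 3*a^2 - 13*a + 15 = (a - 1)*(a^2 - 2*a - 15) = (a - 1)*(a + 3)*(a - 5)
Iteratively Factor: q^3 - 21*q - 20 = (q + 1)*(q^2 - q - 20) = (q + 1)*(q + 4)*(q - 5)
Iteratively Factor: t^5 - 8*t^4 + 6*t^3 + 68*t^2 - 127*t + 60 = (t + 3)*(t^4 - 11*t^3 + 39*t^2 - 49*t + 20) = (t - 1)*(t + 3)*(t^3 - 10*t^2 + 29*t - 20) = (t - 1)^2*(t + 3)*(t^2 - 9*t + 20) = (t - 4)*(t - 1)^2*(t + 3)*(t - 5)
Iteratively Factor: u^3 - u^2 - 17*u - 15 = (u + 3)*(u^2 - 4*u - 5) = (u - 5)*(u + 3)*(u + 1)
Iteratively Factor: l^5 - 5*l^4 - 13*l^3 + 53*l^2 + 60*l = (l + 3)*(l^4 - 8*l^3 + 11*l^2 + 20*l) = (l - 5)*(l + 3)*(l^3 - 3*l^2 - 4*l) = (l - 5)*(l - 4)*(l + 3)*(l^2 + l) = l*(l - 5)*(l - 4)*(l + 3)*(l + 1)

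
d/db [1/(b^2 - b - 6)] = (1 - 2*b)/(-b^2 + b + 6)^2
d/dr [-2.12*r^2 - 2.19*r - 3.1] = -4.24*r - 2.19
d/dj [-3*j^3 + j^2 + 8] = j*(2 - 9*j)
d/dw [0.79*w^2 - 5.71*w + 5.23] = 1.58*w - 5.71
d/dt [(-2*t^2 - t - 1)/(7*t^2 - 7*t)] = (3*t^2 + 2*t - 1)/(7*t^2*(t^2 - 2*t + 1))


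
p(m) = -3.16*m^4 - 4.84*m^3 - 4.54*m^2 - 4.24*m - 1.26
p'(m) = -12.64*m^3 - 14.52*m^2 - 9.08*m - 4.24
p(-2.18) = -34.82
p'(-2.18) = 77.50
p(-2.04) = -25.14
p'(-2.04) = 61.17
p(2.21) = -160.43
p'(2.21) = -231.66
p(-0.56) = 0.23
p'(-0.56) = -1.49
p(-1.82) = -14.07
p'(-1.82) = 40.39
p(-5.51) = -2218.76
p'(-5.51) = 1719.43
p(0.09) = -1.68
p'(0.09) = -5.18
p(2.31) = -184.92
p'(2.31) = -258.50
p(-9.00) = -17535.24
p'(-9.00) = 8115.92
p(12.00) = -74595.18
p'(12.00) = -24046.00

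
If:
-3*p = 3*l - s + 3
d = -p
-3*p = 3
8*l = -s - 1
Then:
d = 1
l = -1/11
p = -1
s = -3/11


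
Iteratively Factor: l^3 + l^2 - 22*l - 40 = (l + 4)*(l^2 - 3*l - 10) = (l + 2)*(l + 4)*(l - 5)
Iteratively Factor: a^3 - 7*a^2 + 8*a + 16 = (a + 1)*(a^2 - 8*a + 16) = (a - 4)*(a + 1)*(a - 4)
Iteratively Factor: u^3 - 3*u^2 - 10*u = (u)*(u^2 - 3*u - 10) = u*(u - 5)*(u + 2)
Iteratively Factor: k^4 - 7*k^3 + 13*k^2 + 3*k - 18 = (k - 3)*(k^3 - 4*k^2 + k + 6) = (k - 3)*(k - 2)*(k^2 - 2*k - 3) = (k - 3)*(k - 2)*(k + 1)*(k - 3)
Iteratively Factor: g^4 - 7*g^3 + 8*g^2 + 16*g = (g - 4)*(g^3 - 3*g^2 - 4*g) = (g - 4)^2*(g^2 + g) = (g - 4)^2*(g + 1)*(g)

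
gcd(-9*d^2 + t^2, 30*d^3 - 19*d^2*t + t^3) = -3*d + t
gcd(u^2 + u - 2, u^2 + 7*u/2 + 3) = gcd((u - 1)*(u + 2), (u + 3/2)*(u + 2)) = u + 2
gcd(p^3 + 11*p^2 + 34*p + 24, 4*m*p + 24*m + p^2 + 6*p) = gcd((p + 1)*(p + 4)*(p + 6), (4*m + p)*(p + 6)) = p + 6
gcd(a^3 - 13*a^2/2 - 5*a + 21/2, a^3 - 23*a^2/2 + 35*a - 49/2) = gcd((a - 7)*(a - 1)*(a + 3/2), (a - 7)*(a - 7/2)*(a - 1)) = a^2 - 8*a + 7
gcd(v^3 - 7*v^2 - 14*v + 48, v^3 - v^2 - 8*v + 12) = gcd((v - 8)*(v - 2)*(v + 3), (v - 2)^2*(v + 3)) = v^2 + v - 6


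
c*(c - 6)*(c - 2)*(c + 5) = c^4 - 3*c^3 - 28*c^2 + 60*c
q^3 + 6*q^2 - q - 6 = (q - 1)*(q + 1)*(q + 6)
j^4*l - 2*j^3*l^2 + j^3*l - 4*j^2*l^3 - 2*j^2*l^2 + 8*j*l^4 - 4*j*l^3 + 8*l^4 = (j - 2*l)^2*(j + 2*l)*(j*l + l)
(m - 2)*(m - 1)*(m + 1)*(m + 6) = m^4 + 4*m^3 - 13*m^2 - 4*m + 12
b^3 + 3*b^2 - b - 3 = (b - 1)*(b + 1)*(b + 3)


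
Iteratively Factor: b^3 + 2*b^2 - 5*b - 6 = (b + 1)*(b^2 + b - 6) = (b - 2)*(b + 1)*(b + 3)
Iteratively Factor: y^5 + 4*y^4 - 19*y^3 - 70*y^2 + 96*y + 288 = (y - 3)*(y^4 + 7*y^3 + 2*y^2 - 64*y - 96) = (y - 3)*(y + 4)*(y^3 + 3*y^2 - 10*y - 24) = (y - 3)*(y + 2)*(y + 4)*(y^2 + y - 12) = (y - 3)^2*(y + 2)*(y + 4)*(y + 4)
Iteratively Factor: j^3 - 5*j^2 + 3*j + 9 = (j - 3)*(j^2 - 2*j - 3) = (j - 3)^2*(j + 1)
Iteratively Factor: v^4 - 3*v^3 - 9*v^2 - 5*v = (v - 5)*(v^3 + 2*v^2 + v) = (v - 5)*(v + 1)*(v^2 + v) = (v - 5)*(v + 1)^2*(v)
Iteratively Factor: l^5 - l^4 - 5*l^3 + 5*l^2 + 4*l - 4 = (l - 1)*(l^4 - 5*l^2 + 4) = (l - 2)*(l - 1)*(l^3 + 2*l^2 - l - 2) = (l - 2)*(l - 1)^2*(l^2 + 3*l + 2) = (l - 2)*(l - 1)^2*(l + 2)*(l + 1)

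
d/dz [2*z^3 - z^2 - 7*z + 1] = 6*z^2 - 2*z - 7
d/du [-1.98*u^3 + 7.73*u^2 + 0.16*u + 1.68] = -5.94*u^2 + 15.46*u + 0.16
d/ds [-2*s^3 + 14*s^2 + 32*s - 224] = -6*s^2 + 28*s + 32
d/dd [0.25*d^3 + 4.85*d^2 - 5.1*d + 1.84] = 0.75*d^2 + 9.7*d - 5.1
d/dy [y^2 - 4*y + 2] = 2*y - 4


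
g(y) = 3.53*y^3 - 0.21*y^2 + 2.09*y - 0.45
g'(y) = 10.59*y^2 - 0.42*y + 2.09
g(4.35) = 295.23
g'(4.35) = 200.65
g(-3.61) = -176.80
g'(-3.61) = 141.62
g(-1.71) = -22.29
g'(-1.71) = 33.77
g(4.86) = 409.96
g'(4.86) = 250.18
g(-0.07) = -0.60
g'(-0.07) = 2.17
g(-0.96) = -5.77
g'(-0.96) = 12.25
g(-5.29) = -539.95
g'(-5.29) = 300.66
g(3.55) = 162.25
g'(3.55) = 134.06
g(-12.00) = -6155.61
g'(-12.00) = 1532.09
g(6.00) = 767.01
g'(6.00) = 380.81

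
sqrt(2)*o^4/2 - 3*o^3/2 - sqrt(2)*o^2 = o^2*(o - 2*sqrt(2))*(sqrt(2)*o/2 + 1/2)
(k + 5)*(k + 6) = k^2 + 11*k + 30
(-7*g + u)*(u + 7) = -7*g*u - 49*g + u^2 + 7*u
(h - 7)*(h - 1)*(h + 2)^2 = h^4 - 4*h^3 - 21*h^2 - 4*h + 28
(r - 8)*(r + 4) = r^2 - 4*r - 32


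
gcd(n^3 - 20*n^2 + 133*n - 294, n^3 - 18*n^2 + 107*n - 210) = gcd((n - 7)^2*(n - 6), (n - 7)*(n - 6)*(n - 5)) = n^2 - 13*n + 42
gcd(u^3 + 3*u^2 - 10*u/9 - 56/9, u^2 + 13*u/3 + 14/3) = u^2 + 13*u/3 + 14/3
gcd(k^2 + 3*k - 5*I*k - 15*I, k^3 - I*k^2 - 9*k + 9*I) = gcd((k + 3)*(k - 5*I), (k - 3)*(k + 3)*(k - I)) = k + 3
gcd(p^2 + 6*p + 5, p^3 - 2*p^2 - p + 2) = p + 1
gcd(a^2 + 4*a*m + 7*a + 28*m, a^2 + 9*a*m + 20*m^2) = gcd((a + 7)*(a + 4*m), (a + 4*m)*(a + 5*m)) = a + 4*m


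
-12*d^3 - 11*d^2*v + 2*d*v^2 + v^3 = (-3*d + v)*(d + v)*(4*d + v)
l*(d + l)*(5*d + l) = 5*d^2*l + 6*d*l^2 + l^3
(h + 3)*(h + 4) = h^2 + 7*h + 12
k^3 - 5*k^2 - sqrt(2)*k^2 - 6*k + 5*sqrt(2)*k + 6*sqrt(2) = (k - 6)*(k + 1)*(k - sqrt(2))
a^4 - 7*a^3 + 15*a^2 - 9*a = a*(a - 3)^2*(a - 1)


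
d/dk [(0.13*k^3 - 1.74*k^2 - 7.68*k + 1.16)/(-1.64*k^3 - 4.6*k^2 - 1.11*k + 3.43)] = (1.11022302462516e-16*k^5 - 3.4516*k^4 - 25.479*k^3 - 26.3517*k^2 - 1.2644*k - 25.0548)/(2.6896*k^6 + 15.088*k^5 + 24.8008*k^4 - 1.0384*k^3 - 30.3239*k^2 - 7.6146*k + 11.7649)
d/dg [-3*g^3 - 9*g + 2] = -9*g^2 - 9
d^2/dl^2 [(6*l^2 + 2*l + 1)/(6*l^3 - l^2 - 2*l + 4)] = 2*(216*l^6 + 216*l^5 + 396*l^4 - 1042*l^3 - 249*l^2 - 42*l + 120)/(216*l^9 - 108*l^8 - 198*l^7 + 503*l^6 - 78*l^5 - 288*l^4 + 328*l^3 - 96*l + 64)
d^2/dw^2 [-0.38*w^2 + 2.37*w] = -0.760000000000000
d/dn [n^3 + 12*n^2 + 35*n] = 3*n^2 + 24*n + 35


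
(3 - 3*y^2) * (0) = 0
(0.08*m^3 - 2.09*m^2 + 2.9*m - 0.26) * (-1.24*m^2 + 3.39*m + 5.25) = -0.0992*m^5 + 2.8628*m^4 - 10.2611*m^3 - 0.819100000000001*m^2 + 14.3436*m - 1.365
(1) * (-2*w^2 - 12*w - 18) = -2*w^2 - 12*w - 18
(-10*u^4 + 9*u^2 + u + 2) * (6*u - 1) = -60*u^5 + 10*u^4 + 54*u^3 - 3*u^2 + 11*u - 2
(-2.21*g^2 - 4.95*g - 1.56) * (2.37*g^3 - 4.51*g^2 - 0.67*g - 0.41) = -5.2377*g^5 - 1.7644*g^4 + 20.108*g^3 + 11.2582*g^2 + 3.0747*g + 0.6396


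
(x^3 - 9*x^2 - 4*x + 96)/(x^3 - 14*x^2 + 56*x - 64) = (x + 3)/(x - 2)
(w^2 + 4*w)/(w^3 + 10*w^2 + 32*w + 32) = w/(w^2 + 6*w + 8)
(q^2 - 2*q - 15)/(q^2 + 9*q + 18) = (q - 5)/(q + 6)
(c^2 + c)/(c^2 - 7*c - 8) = c/(c - 8)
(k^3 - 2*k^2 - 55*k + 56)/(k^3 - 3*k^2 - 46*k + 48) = (k + 7)/(k + 6)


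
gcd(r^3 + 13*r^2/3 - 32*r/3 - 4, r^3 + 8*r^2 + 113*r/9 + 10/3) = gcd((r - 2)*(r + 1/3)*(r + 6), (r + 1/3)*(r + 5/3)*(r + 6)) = r^2 + 19*r/3 + 2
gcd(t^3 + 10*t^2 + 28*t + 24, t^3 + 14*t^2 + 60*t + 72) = t^2 + 8*t + 12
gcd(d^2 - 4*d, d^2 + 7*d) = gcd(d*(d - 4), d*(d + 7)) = d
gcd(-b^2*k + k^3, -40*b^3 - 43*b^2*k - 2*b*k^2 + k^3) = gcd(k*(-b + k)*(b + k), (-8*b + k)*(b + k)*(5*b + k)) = b + k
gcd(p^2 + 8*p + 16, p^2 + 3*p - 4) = p + 4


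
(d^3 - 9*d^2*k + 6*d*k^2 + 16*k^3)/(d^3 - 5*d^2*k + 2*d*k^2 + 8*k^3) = (d - 8*k)/(d - 4*k)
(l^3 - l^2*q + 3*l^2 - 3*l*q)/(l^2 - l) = (l^2 - l*q + 3*l - 3*q)/(l - 1)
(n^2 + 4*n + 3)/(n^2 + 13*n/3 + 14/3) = 3*(n^2 + 4*n + 3)/(3*n^2 + 13*n + 14)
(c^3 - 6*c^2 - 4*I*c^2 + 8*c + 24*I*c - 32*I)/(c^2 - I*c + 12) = (c^2 - 6*c + 8)/(c + 3*I)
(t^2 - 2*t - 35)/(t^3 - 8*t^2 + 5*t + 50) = (t^2 - 2*t - 35)/(t^3 - 8*t^2 + 5*t + 50)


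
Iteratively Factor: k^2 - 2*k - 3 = (k + 1)*(k - 3)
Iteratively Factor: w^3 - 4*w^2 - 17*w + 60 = (w - 3)*(w^2 - w - 20) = (w - 5)*(w - 3)*(w + 4)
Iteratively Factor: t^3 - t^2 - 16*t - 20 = (t + 2)*(t^2 - 3*t - 10) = (t - 5)*(t + 2)*(t + 2)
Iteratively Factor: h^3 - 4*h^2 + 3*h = (h)*(h^2 - 4*h + 3) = h*(h - 1)*(h - 3)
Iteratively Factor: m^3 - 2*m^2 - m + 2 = (m + 1)*(m^2 - 3*m + 2) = (m - 2)*(m + 1)*(m - 1)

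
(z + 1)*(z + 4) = z^2 + 5*z + 4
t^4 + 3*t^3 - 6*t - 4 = (t + 1)*(t + 2)*(t - sqrt(2))*(t + sqrt(2))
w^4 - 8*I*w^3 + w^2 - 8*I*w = w*(w - 8*I)*(w - I)*(w + I)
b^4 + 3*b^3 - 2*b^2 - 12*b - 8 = (b - 2)*(b + 1)*(b + 2)^2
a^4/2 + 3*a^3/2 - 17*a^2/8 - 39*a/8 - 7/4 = (a/2 + 1/2)*(a - 2)*(a + 1/2)*(a + 7/2)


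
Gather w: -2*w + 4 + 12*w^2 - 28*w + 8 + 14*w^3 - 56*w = 14*w^3 + 12*w^2 - 86*w + 12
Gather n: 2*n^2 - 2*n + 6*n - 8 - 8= 2*n^2 + 4*n - 16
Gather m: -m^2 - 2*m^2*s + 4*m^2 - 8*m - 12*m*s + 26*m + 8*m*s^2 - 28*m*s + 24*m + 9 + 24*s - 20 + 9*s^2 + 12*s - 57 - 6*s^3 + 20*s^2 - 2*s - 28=m^2*(3 - 2*s) + m*(8*s^2 - 40*s + 42) - 6*s^3 + 29*s^2 + 34*s - 96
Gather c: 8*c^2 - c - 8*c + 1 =8*c^2 - 9*c + 1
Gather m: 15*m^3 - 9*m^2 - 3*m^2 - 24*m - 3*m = 15*m^3 - 12*m^2 - 27*m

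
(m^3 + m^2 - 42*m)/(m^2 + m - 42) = m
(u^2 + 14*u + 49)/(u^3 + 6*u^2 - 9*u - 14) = (u + 7)/(u^2 - u - 2)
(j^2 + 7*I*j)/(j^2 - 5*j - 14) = j*(j + 7*I)/(j^2 - 5*j - 14)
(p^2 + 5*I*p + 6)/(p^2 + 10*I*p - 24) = (p - I)/(p + 4*I)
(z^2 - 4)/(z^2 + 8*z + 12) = (z - 2)/(z + 6)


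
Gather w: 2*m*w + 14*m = 2*m*w + 14*m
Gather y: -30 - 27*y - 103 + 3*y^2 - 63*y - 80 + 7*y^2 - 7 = 10*y^2 - 90*y - 220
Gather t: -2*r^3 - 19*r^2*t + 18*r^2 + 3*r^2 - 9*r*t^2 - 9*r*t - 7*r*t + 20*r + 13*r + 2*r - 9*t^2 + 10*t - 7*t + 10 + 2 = -2*r^3 + 21*r^2 + 35*r + t^2*(-9*r - 9) + t*(-19*r^2 - 16*r + 3) + 12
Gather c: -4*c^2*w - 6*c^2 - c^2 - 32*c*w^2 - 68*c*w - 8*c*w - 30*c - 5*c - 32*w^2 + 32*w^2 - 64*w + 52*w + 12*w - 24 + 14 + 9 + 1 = c^2*(-4*w - 7) + c*(-32*w^2 - 76*w - 35)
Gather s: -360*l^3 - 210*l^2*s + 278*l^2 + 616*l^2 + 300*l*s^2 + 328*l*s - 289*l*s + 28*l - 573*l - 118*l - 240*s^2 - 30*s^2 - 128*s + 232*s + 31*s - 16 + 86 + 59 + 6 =-360*l^3 + 894*l^2 - 663*l + s^2*(300*l - 270) + s*(-210*l^2 + 39*l + 135) + 135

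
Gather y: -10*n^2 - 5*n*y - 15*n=-10*n^2 - 5*n*y - 15*n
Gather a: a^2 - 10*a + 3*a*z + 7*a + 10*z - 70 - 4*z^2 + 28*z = a^2 + a*(3*z - 3) - 4*z^2 + 38*z - 70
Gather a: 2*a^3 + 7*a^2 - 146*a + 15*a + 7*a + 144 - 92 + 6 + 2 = 2*a^3 + 7*a^2 - 124*a + 60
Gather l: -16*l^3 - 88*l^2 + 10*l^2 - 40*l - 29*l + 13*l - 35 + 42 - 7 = -16*l^3 - 78*l^2 - 56*l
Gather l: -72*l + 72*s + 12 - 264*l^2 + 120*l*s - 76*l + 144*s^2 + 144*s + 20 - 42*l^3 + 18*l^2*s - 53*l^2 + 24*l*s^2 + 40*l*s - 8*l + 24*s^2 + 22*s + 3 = -42*l^3 + l^2*(18*s - 317) + l*(24*s^2 + 160*s - 156) + 168*s^2 + 238*s + 35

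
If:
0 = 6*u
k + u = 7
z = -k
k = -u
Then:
No Solution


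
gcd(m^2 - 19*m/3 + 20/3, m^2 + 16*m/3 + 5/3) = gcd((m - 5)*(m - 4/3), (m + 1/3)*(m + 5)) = 1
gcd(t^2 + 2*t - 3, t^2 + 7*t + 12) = t + 3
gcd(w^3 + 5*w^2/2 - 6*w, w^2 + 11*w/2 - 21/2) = w - 3/2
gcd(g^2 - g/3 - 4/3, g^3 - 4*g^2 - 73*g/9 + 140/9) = g - 4/3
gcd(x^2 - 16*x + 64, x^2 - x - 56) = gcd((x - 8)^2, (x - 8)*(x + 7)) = x - 8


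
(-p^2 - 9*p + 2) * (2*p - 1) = -2*p^3 - 17*p^2 + 13*p - 2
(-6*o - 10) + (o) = -5*o - 10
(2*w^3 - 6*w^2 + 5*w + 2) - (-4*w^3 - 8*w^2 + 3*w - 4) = 6*w^3 + 2*w^2 + 2*w + 6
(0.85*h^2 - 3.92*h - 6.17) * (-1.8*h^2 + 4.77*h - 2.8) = -1.53*h^4 + 11.1105*h^3 - 9.9724*h^2 - 18.4549*h + 17.276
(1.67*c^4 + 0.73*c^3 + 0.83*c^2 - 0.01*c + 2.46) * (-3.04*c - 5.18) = -5.0768*c^5 - 10.8698*c^4 - 6.3046*c^3 - 4.269*c^2 - 7.4266*c - 12.7428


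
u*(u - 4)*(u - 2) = u^3 - 6*u^2 + 8*u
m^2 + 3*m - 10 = (m - 2)*(m + 5)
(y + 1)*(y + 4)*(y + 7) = y^3 + 12*y^2 + 39*y + 28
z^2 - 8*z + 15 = (z - 5)*(z - 3)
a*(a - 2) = a^2 - 2*a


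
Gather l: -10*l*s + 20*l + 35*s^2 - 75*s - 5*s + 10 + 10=l*(20 - 10*s) + 35*s^2 - 80*s + 20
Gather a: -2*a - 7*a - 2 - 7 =-9*a - 9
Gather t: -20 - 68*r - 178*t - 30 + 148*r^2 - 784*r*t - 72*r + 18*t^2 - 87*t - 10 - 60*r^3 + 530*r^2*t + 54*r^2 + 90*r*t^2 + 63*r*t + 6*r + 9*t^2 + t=-60*r^3 + 202*r^2 - 134*r + t^2*(90*r + 27) + t*(530*r^2 - 721*r - 264) - 60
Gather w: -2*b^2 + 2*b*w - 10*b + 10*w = -2*b^2 - 10*b + w*(2*b + 10)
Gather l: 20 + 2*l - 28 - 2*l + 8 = 0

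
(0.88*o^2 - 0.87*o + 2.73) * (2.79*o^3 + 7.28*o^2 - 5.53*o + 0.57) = 2.4552*o^5 + 3.9791*o^4 - 3.5833*o^3 + 25.1871*o^2 - 15.5928*o + 1.5561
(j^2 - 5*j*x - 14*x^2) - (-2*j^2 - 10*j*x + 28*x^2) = 3*j^2 + 5*j*x - 42*x^2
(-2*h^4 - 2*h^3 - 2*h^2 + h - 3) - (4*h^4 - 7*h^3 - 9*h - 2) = -6*h^4 + 5*h^3 - 2*h^2 + 10*h - 1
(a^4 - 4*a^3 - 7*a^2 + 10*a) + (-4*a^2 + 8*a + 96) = a^4 - 4*a^3 - 11*a^2 + 18*a + 96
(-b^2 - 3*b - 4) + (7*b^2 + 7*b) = 6*b^2 + 4*b - 4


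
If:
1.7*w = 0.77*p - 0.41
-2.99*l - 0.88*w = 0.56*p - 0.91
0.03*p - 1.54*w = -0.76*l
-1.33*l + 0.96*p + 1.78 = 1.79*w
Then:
No Solution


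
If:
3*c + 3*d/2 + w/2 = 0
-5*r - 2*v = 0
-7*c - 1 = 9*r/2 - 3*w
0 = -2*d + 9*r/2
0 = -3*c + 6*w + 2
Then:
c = -40/21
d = 89/21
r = 356/189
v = -890/189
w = -9/7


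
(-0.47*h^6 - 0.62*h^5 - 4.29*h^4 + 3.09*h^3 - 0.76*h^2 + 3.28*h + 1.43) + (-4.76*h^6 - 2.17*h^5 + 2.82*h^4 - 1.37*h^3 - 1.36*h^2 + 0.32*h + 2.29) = -5.23*h^6 - 2.79*h^5 - 1.47*h^4 + 1.72*h^3 - 2.12*h^2 + 3.6*h + 3.72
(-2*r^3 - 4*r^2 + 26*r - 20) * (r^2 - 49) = -2*r^5 - 4*r^4 + 124*r^3 + 176*r^2 - 1274*r + 980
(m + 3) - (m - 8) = 11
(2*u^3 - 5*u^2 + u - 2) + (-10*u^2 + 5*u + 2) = 2*u^3 - 15*u^2 + 6*u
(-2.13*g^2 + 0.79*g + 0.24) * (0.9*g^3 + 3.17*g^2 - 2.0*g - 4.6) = -1.917*g^5 - 6.0411*g^4 + 6.9803*g^3 + 8.9788*g^2 - 4.114*g - 1.104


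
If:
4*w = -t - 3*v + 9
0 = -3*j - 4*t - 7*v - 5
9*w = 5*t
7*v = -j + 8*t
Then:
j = -8899/1162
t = 999/1162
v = 2413/1162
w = 555/1162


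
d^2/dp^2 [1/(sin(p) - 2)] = (-2*sin(p) + cos(p)^2 + 1)/(sin(p) - 2)^3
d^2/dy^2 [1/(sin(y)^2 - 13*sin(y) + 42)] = (-4*sin(y)^4 + 39*sin(y)^3 + 5*sin(y)^2 - 624*sin(y) + 254)/(sin(y)^2 - 13*sin(y) + 42)^3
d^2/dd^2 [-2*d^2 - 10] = -4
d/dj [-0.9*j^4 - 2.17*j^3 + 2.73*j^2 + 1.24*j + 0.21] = -3.6*j^3 - 6.51*j^2 + 5.46*j + 1.24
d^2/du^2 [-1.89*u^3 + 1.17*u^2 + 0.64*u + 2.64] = 2.34 - 11.34*u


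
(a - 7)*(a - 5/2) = a^2 - 19*a/2 + 35/2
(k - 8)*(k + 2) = k^2 - 6*k - 16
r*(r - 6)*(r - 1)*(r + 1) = r^4 - 6*r^3 - r^2 + 6*r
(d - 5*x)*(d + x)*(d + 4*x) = d^3 - 21*d*x^2 - 20*x^3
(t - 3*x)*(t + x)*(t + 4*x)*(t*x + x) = t^4*x + 2*t^3*x^2 + t^3*x - 11*t^2*x^3 + 2*t^2*x^2 - 12*t*x^4 - 11*t*x^3 - 12*x^4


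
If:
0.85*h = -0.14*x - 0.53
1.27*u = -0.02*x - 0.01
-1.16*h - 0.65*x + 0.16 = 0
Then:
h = -0.94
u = -0.04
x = 1.92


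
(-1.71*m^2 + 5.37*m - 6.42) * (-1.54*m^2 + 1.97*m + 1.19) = 2.6334*m^4 - 11.6385*m^3 + 18.4308*m^2 - 6.2571*m - 7.6398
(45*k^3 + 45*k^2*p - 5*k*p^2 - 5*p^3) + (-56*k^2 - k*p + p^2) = 45*k^3 + 45*k^2*p - 56*k^2 - 5*k*p^2 - k*p - 5*p^3 + p^2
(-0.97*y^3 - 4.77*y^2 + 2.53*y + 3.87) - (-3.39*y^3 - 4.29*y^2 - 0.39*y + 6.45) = 2.42*y^3 - 0.48*y^2 + 2.92*y - 2.58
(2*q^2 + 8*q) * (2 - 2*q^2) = -4*q^4 - 16*q^3 + 4*q^2 + 16*q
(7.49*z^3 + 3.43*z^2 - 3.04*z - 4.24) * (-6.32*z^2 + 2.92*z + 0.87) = -47.3368*z^5 + 0.193199999999997*z^4 + 35.7447*z^3 + 20.9041*z^2 - 15.0256*z - 3.6888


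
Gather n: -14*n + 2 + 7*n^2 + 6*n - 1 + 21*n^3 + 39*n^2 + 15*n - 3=21*n^3 + 46*n^2 + 7*n - 2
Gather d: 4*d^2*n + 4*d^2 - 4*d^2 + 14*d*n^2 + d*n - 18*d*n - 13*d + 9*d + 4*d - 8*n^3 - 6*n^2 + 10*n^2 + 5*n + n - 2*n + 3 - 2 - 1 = 4*d^2*n + d*(14*n^2 - 17*n) - 8*n^3 + 4*n^2 + 4*n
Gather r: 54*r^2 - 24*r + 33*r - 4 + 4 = 54*r^2 + 9*r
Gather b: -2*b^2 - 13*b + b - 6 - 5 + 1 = -2*b^2 - 12*b - 10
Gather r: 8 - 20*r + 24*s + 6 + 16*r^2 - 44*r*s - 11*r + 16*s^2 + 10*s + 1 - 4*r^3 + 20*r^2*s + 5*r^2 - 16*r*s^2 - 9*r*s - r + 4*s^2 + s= -4*r^3 + r^2*(20*s + 21) + r*(-16*s^2 - 53*s - 32) + 20*s^2 + 35*s + 15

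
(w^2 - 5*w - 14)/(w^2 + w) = (w^2 - 5*w - 14)/(w*(w + 1))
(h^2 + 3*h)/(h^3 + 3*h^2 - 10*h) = (h + 3)/(h^2 + 3*h - 10)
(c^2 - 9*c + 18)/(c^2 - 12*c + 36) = (c - 3)/(c - 6)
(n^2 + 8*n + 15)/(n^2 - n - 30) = (n + 3)/(n - 6)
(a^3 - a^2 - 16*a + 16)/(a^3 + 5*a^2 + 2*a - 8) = (a - 4)/(a + 2)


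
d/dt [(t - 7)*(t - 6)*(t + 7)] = 3*t^2 - 12*t - 49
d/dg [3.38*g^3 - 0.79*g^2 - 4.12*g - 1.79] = 10.14*g^2 - 1.58*g - 4.12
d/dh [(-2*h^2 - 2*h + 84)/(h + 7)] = -2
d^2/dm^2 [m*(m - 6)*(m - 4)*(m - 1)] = 12*m^2 - 66*m + 68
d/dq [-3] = 0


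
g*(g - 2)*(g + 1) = g^3 - g^2 - 2*g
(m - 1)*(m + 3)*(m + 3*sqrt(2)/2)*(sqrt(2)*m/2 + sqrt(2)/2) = sqrt(2)*m^4/2 + 3*m^3/2 + 3*sqrt(2)*m^3/2 - sqrt(2)*m^2/2 + 9*m^2/2 - 3*sqrt(2)*m/2 - 3*m/2 - 9/2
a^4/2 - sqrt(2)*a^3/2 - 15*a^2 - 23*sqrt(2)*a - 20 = (a/2 + sqrt(2)/2)*(a - 5*sqrt(2))*(a + sqrt(2))*(a + 2*sqrt(2))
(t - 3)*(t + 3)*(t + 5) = t^3 + 5*t^2 - 9*t - 45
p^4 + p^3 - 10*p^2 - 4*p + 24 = (p - 2)^2*(p + 2)*(p + 3)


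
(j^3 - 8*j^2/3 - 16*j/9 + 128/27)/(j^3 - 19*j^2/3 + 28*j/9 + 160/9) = (j - 4/3)/(j - 5)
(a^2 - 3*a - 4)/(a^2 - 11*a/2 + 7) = 2*(a^2 - 3*a - 4)/(2*a^2 - 11*a + 14)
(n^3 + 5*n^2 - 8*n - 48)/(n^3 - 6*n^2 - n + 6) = (n^3 + 5*n^2 - 8*n - 48)/(n^3 - 6*n^2 - n + 6)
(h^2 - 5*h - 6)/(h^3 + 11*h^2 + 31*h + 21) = (h - 6)/(h^2 + 10*h + 21)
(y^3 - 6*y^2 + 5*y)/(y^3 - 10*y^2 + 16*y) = (y^2 - 6*y + 5)/(y^2 - 10*y + 16)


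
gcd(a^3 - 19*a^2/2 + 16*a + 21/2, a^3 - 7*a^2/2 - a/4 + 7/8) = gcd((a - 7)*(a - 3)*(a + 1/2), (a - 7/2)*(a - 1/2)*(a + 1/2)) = a + 1/2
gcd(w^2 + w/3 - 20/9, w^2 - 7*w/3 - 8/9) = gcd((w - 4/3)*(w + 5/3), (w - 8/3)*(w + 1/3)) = 1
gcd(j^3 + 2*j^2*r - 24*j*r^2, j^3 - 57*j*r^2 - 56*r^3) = 1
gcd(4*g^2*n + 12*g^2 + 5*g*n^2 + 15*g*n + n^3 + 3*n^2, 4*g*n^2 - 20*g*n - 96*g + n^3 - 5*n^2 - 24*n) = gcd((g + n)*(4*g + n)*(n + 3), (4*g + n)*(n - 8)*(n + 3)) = 4*g*n + 12*g + n^2 + 3*n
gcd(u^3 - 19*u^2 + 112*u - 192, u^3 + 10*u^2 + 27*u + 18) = 1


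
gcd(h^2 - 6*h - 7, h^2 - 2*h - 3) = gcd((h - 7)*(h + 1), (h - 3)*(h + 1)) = h + 1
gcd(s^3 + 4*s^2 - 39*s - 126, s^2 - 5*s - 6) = s - 6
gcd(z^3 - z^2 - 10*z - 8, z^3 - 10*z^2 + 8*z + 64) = z^2 - 2*z - 8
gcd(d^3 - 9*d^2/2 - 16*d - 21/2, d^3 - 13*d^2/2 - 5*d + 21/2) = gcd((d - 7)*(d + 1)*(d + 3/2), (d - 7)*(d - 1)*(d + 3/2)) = d^2 - 11*d/2 - 21/2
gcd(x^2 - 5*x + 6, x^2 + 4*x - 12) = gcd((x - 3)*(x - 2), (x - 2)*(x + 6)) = x - 2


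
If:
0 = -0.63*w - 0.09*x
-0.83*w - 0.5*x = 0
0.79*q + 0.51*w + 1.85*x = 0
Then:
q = 0.00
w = 0.00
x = 0.00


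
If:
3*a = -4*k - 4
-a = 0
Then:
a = 0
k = -1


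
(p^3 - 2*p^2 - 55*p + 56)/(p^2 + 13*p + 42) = (p^2 - 9*p + 8)/(p + 6)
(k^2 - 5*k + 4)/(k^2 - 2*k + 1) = (k - 4)/(k - 1)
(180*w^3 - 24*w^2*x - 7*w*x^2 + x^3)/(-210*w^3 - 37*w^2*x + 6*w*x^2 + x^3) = (-6*w + x)/(7*w + x)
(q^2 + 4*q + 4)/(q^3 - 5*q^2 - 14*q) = (q + 2)/(q*(q - 7))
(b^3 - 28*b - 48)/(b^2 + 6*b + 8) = b - 6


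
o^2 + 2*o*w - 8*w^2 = (o - 2*w)*(o + 4*w)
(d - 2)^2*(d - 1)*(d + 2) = d^4 - 3*d^3 - 2*d^2 + 12*d - 8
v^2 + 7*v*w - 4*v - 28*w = (v - 4)*(v + 7*w)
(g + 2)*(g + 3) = g^2 + 5*g + 6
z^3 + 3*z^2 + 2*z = z*(z + 1)*(z + 2)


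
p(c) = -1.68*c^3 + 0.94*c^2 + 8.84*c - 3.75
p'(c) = -5.04*c^2 + 1.88*c + 8.84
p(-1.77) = -7.14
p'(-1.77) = -10.28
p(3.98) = -59.59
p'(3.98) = -63.51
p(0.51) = 0.78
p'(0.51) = 8.49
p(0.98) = 4.23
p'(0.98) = 5.84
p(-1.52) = -9.12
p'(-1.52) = -5.66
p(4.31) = -82.69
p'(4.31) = -76.68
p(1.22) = 5.38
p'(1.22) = 3.63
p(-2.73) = 13.30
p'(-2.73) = -33.86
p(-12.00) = 2928.57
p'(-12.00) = -739.48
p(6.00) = -279.75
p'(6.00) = -161.32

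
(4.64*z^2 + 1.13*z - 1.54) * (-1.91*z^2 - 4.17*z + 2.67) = -8.8624*z^4 - 21.5071*z^3 + 10.6181*z^2 + 9.4389*z - 4.1118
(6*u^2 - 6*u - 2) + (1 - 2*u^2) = 4*u^2 - 6*u - 1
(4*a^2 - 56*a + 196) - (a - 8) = 4*a^2 - 57*a + 204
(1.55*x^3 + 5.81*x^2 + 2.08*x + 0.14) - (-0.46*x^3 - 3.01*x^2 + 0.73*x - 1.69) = 2.01*x^3 + 8.82*x^2 + 1.35*x + 1.83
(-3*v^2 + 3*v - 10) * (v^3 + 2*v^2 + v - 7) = -3*v^5 - 3*v^4 - 7*v^3 + 4*v^2 - 31*v + 70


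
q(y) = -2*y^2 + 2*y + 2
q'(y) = 2 - 4*y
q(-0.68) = -0.28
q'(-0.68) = 4.72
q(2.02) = -2.12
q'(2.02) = -6.08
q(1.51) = 0.46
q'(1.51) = -4.04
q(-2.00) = -10.00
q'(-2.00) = 10.00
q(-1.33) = -4.20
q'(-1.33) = 7.32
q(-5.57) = -71.19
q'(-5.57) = 24.28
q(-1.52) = -5.66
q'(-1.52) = 8.08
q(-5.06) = -59.33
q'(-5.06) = 22.24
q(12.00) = -262.00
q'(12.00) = -46.00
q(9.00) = -142.00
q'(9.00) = -34.00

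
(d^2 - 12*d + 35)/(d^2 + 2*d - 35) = (d - 7)/(d + 7)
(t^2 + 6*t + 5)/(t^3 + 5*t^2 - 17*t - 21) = (t + 5)/(t^2 + 4*t - 21)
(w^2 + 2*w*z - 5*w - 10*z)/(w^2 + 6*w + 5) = (w^2 + 2*w*z - 5*w - 10*z)/(w^2 + 6*w + 5)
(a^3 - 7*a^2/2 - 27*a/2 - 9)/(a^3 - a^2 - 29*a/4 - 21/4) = 2*(a - 6)/(2*a - 7)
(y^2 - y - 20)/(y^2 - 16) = (y - 5)/(y - 4)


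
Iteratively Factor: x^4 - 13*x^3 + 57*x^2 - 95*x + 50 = (x - 5)*(x^3 - 8*x^2 + 17*x - 10) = (x - 5)*(x - 2)*(x^2 - 6*x + 5) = (x - 5)^2*(x - 2)*(x - 1)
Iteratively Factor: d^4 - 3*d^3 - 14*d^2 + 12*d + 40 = (d + 2)*(d^3 - 5*d^2 - 4*d + 20) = (d + 2)^2*(d^2 - 7*d + 10) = (d - 2)*(d + 2)^2*(d - 5)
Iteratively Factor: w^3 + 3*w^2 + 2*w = (w + 2)*(w^2 + w) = (w + 1)*(w + 2)*(w)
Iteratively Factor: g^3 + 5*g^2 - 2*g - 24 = (g + 3)*(g^2 + 2*g - 8) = (g + 3)*(g + 4)*(g - 2)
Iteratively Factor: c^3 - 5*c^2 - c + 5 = (c + 1)*(c^2 - 6*c + 5) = (c - 5)*(c + 1)*(c - 1)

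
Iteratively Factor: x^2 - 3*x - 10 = (x + 2)*(x - 5)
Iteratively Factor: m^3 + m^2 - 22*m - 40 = (m + 4)*(m^2 - 3*m - 10) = (m + 2)*(m + 4)*(m - 5)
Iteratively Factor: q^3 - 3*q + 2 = (q - 1)*(q^2 + q - 2) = (q - 1)*(q + 2)*(q - 1)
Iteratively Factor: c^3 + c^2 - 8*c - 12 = (c + 2)*(c^2 - c - 6) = (c + 2)^2*(c - 3)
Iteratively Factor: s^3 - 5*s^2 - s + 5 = (s - 5)*(s^2 - 1) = (s - 5)*(s - 1)*(s + 1)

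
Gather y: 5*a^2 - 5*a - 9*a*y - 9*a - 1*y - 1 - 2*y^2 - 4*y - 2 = 5*a^2 - 14*a - 2*y^2 + y*(-9*a - 5) - 3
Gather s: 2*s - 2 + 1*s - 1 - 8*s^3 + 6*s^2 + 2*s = -8*s^3 + 6*s^2 + 5*s - 3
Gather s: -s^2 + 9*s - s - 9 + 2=-s^2 + 8*s - 7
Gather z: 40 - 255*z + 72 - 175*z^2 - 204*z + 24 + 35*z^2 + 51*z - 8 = -140*z^2 - 408*z + 128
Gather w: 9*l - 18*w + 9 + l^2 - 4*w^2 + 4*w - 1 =l^2 + 9*l - 4*w^2 - 14*w + 8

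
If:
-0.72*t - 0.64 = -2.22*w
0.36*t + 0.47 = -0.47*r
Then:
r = -2.36170212765957*w - 0.319148936170213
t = 3.08333333333333*w - 0.888888888888889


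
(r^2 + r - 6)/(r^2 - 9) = (r - 2)/(r - 3)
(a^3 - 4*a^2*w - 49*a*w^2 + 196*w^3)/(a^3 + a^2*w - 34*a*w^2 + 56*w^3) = (-a + 7*w)/(-a + 2*w)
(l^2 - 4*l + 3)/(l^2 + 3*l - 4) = (l - 3)/(l + 4)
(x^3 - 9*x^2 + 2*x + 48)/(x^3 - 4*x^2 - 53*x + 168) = (x + 2)/(x + 7)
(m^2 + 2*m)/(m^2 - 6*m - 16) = m/(m - 8)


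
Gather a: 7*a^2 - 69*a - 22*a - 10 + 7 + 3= 7*a^2 - 91*a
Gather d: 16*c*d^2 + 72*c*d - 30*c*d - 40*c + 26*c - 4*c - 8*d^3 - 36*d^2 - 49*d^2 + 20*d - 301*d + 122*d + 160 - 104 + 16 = -18*c - 8*d^3 + d^2*(16*c - 85) + d*(42*c - 159) + 72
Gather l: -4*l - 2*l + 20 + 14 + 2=36 - 6*l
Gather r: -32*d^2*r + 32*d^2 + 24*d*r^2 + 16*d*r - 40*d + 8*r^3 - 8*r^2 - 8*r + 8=32*d^2 - 40*d + 8*r^3 + r^2*(24*d - 8) + r*(-32*d^2 + 16*d - 8) + 8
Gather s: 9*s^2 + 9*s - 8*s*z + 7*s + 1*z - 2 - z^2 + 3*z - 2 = 9*s^2 + s*(16 - 8*z) - z^2 + 4*z - 4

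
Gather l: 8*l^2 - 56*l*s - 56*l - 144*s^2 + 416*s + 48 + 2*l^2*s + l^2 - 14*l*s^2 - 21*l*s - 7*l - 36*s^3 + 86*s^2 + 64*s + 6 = l^2*(2*s + 9) + l*(-14*s^2 - 77*s - 63) - 36*s^3 - 58*s^2 + 480*s + 54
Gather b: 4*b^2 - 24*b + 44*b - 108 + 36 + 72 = 4*b^2 + 20*b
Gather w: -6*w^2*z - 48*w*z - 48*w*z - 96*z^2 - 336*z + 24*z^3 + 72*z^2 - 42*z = -6*w^2*z - 96*w*z + 24*z^3 - 24*z^2 - 378*z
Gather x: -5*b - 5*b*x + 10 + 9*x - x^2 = -5*b - x^2 + x*(9 - 5*b) + 10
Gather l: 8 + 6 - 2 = 12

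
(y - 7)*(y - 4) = y^2 - 11*y + 28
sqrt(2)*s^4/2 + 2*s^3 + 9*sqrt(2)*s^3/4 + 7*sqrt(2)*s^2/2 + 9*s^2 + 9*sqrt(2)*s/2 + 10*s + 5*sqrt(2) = (s + 2)*(s + 5/2)*(s + sqrt(2))*(sqrt(2)*s/2 + 1)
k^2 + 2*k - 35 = (k - 5)*(k + 7)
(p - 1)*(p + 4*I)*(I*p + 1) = I*p^3 - 3*p^2 - I*p^2 + 3*p + 4*I*p - 4*I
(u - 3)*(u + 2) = u^2 - u - 6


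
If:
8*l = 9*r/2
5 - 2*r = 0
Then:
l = 45/32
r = 5/2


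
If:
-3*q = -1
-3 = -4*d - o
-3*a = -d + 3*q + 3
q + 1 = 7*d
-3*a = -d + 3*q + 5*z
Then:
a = -80/63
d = 4/21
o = 47/21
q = 1/3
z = 3/5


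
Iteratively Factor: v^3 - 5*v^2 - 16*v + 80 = (v - 5)*(v^2 - 16) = (v - 5)*(v + 4)*(v - 4)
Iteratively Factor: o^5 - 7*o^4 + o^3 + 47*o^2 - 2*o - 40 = (o + 2)*(o^4 - 9*o^3 + 19*o^2 + 9*o - 20) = (o - 4)*(o + 2)*(o^3 - 5*o^2 - o + 5) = (o - 4)*(o + 1)*(o + 2)*(o^2 - 6*o + 5) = (o - 4)*(o - 1)*(o + 1)*(o + 2)*(o - 5)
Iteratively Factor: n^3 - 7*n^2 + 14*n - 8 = (n - 1)*(n^2 - 6*n + 8) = (n - 4)*(n - 1)*(n - 2)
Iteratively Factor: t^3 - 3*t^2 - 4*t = (t + 1)*(t^2 - 4*t) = t*(t + 1)*(t - 4)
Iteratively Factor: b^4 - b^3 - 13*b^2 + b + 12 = (b - 4)*(b^3 + 3*b^2 - b - 3) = (b - 4)*(b - 1)*(b^2 + 4*b + 3) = (b - 4)*(b - 1)*(b + 3)*(b + 1)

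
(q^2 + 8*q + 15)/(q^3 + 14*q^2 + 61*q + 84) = (q + 5)/(q^2 + 11*q + 28)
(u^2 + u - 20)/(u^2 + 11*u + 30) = (u - 4)/(u + 6)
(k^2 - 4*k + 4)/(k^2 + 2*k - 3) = (k^2 - 4*k + 4)/(k^2 + 2*k - 3)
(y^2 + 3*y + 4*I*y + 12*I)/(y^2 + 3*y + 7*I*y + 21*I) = (y + 4*I)/(y + 7*I)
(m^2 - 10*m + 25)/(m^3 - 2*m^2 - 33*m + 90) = (m - 5)/(m^2 + 3*m - 18)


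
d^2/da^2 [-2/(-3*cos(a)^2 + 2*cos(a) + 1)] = (-72*sin(a)^4 + 68*sin(a)^2 - 41*cos(a) + 9*cos(3*a) + 32)/((cos(a) - 1)^3*(3*cos(a) + 1)^3)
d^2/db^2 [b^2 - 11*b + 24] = 2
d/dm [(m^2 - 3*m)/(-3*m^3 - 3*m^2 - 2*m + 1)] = (3*m^4 - 18*m^3 - 11*m^2 + 2*m - 3)/(9*m^6 + 18*m^5 + 21*m^4 + 6*m^3 - 2*m^2 - 4*m + 1)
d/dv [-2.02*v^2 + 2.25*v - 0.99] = 2.25 - 4.04*v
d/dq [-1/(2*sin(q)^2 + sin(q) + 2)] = (4*sin(q) + 1)*cos(q)/(sin(q) - cos(2*q) + 3)^2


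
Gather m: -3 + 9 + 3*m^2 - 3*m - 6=3*m^2 - 3*m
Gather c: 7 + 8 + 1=16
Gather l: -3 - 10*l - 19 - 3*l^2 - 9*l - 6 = -3*l^2 - 19*l - 28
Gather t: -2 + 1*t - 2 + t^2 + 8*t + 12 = t^2 + 9*t + 8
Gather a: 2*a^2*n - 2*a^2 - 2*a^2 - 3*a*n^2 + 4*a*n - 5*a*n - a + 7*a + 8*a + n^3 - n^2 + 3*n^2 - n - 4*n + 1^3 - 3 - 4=a^2*(2*n - 4) + a*(-3*n^2 - n + 14) + n^3 + 2*n^2 - 5*n - 6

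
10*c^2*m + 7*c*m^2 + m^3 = m*(2*c + m)*(5*c + m)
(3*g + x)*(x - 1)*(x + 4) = 3*g*x^2 + 9*g*x - 12*g + x^3 + 3*x^2 - 4*x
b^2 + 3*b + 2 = (b + 1)*(b + 2)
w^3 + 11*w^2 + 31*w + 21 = (w + 1)*(w + 3)*(w + 7)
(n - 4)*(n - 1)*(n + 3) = n^3 - 2*n^2 - 11*n + 12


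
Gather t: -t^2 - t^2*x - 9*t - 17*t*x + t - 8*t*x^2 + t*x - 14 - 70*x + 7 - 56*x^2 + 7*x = t^2*(-x - 1) + t*(-8*x^2 - 16*x - 8) - 56*x^2 - 63*x - 7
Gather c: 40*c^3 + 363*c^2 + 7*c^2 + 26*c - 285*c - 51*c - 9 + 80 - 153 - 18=40*c^3 + 370*c^2 - 310*c - 100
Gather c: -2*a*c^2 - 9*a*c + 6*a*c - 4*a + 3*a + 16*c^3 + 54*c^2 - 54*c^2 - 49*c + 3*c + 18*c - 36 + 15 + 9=-2*a*c^2 - a + 16*c^3 + c*(-3*a - 28) - 12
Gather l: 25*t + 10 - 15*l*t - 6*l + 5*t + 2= l*(-15*t - 6) + 30*t + 12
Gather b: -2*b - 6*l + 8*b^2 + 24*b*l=8*b^2 + b*(24*l - 2) - 6*l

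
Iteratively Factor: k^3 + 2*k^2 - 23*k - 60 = (k + 3)*(k^2 - k - 20) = (k + 3)*(k + 4)*(k - 5)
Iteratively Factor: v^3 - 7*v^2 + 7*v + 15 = (v + 1)*(v^2 - 8*v + 15) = (v - 3)*(v + 1)*(v - 5)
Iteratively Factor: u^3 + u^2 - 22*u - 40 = (u + 2)*(u^2 - u - 20) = (u + 2)*(u + 4)*(u - 5)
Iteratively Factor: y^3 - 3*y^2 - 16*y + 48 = (y + 4)*(y^2 - 7*y + 12) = (y - 4)*(y + 4)*(y - 3)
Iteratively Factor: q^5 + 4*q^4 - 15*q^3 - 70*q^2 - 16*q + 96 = (q + 4)*(q^4 - 15*q^2 - 10*q + 24) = (q + 2)*(q + 4)*(q^3 - 2*q^2 - 11*q + 12) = (q + 2)*(q + 3)*(q + 4)*(q^2 - 5*q + 4) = (q - 4)*(q + 2)*(q + 3)*(q + 4)*(q - 1)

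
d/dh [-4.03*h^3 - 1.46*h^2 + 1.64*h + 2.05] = -12.09*h^2 - 2.92*h + 1.64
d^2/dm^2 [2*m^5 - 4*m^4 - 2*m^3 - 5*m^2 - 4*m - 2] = 40*m^3 - 48*m^2 - 12*m - 10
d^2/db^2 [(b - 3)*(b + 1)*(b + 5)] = 6*b + 6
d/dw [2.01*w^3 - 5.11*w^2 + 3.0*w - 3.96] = 6.03*w^2 - 10.22*w + 3.0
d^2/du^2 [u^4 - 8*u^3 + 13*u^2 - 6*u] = 12*u^2 - 48*u + 26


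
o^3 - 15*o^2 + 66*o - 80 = (o - 8)*(o - 5)*(o - 2)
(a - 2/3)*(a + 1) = a^2 + a/3 - 2/3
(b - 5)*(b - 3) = b^2 - 8*b + 15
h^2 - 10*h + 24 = (h - 6)*(h - 4)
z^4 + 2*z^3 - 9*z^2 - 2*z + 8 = (z - 2)*(z - 1)*(z + 1)*(z + 4)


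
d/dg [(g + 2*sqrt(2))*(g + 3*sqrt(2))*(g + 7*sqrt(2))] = 3*g^2 + 24*sqrt(2)*g + 82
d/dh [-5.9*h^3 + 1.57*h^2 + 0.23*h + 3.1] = -17.7*h^2 + 3.14*h + 0.23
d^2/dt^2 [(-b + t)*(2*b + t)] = 2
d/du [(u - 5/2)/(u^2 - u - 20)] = (u^2 - u - (2*u - 5)*(2*u - 1)/2 - 20)/(-u^2 + u + 20)^2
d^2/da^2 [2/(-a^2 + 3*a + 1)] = 4*(-a^2 + 3*a + (2*a - 3)^2 + 1)/(-a^2 + 3*a + 1)^3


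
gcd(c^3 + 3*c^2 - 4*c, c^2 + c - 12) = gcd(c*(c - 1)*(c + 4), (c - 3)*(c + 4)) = c + 4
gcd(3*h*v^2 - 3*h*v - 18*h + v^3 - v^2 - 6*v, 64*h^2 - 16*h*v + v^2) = 1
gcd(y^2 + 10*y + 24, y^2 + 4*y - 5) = 1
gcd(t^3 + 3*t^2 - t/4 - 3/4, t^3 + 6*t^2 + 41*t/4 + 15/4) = t^2 + 7*t/2 + 3/2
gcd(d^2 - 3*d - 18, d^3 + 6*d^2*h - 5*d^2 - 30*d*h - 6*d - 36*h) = d - 6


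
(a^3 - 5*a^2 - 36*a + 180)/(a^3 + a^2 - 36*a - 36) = (a - 5)/(a + 1)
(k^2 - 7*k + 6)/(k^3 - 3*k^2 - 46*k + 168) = (k - 1)/(k^2 + 3*k - 28)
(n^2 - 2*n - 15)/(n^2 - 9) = (n - 5)/(n - 3)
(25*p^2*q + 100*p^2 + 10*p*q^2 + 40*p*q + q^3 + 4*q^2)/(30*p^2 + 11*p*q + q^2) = (5*p*q + 20*p + q^2 + 4*q)/(6*p + q)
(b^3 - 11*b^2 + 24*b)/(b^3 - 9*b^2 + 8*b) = (b - 3)/(b - 1)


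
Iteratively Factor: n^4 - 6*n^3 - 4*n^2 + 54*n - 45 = (n + 3)*(n^3 - 9*n^2 + 23*n - 15) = (n - 3)*(n + 3)*(n^2 - 6*n + 5) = (n - 5)*(n - 3)*(n + 3)*(n - 1)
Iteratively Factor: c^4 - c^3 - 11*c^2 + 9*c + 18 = (c + 3)*(c^3 - 4*c^2 + c + 6) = (c - 3)*(c + 3)*(c^2 - c - 2) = (c - 3)*(c - 2)*(c + 3)*(c + 1)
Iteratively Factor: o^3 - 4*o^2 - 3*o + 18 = (o + 2)*(o^2 - 6*o + 9) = (o - 3)*(o + 2)*(o - 3)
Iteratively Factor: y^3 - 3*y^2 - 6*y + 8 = (y - 1)*(y^2 - 2*y - 8) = (y - 1)*(y + 2)*(y - 4)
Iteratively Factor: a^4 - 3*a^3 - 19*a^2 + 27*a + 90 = (a - 5)*(a^3 + 2*a^2 - 9*a - 18) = (a - 5)*(a + 3)*(a^2 - a - 6) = (a - 5)*(a - 3)*(a + 3)*(a + 2)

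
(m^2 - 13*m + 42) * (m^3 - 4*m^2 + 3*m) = m^5 - 17*m^4 + 97*m^3 - 207*m^2 + 126*m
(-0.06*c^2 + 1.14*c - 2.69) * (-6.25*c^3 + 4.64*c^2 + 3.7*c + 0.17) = 0.375*c^5 - 7.4034*c^4 + 21.8801*c^3 - 8.2738*c^2 - 9.7592*c - 0.4573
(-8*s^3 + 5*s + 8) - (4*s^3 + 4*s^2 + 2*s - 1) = -12*s^3 - 4*s^2 + 3*s + 9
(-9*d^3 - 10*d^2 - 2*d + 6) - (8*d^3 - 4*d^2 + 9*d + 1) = -17*d^3 - 6*d^2 - 11*d + 5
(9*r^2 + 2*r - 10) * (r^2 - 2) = 9*r^4 + 2*r^3 - 28*r^2 - 4*r + 20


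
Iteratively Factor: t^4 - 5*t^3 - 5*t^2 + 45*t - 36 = (t - 1)*(t^3 - 4*t^2 - 9*t + 36) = (t - 3)*(t - 1)*(t^2 - t - 12) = (t - 3)*(t - 1)*(t + 3)*(t - 4)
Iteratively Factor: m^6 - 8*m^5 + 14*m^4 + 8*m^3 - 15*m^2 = (m - 1)*(m^5 - 7*m^4 + 7*m^3 + 15*m^2) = m*(m - 1)*(m^4 - 7*m^3 + 7*m^2 + 15*m) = m*(m - 3)*(m - 1)*(m^3 - 4*m^2 - 5*m) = m*(m - 3)*(m - 1)*(m + 1)*(m^2 - 5*m) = m*(m - 5)*(m - 3)*(m - 1)*(m + 1)*(m)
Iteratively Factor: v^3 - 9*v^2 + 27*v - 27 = (v - 3)*(v^2 - 6*v + 9) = (v - 3)^2*(v - 3)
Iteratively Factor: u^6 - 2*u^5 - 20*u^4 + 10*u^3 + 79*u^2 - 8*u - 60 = (u - 5)*(u^5 + 3*u^4 - 5*u^3 - 15*u^2 + 4*u + 12) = (u - 5)*(u + 3)*(u^4 - 5*u^2 + 4) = (u - 5)*(u + 1)*(u + 3)*(u^3 - u^2 - 4*u + 4) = (u - 5)*(u - 1)*(u + 1)*(u + 3)*(u^2 - 4) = (u - 5)*(u - 2)*(u - 1)*(u + 1)*(u + 3)*(u + 2)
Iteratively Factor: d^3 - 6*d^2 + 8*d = (d)*(d^2 - 6*d + 8) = d*(d - 2)*(d - 4)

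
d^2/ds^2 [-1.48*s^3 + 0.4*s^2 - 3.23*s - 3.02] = 0.8 - 8.88*s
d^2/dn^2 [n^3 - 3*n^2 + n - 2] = 6*n - 6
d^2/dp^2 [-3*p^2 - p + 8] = -6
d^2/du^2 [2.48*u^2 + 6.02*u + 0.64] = 4.96000000000000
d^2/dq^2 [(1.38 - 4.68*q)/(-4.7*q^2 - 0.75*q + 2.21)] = ((5.952 - 131.976*q)*(4.7*q^2 + 0.75*q - 2.21) + (4.68*q - 1.38)*(9.4*q + 0.75)*(18.8*q + 1.5))/(4.7*q^2 + 0.75*q - 2.21)^3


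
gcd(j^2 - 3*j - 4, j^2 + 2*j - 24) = j - 4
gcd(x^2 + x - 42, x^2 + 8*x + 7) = x + 7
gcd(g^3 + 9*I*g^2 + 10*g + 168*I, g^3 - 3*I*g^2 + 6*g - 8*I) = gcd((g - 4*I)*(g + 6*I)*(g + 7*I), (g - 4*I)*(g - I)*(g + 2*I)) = g - 4*I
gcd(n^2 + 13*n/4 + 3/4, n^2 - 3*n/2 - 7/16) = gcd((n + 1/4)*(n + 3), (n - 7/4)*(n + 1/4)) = n + 1/4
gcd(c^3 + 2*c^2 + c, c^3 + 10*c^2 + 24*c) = c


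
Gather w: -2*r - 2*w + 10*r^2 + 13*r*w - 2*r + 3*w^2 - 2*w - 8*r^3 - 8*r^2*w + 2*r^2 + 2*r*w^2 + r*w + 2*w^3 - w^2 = -8*r^3 + 12*r^2 - 4*r + 2*w^3 + w^2*(2*r + 2) + w*(-8*r^2 + 14*r - 4)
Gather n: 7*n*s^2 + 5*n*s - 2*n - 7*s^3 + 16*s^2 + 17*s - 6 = n*(7*s^2 + 5*s - 2) - 7*s^3 + 16*s^2 + 17*s - 6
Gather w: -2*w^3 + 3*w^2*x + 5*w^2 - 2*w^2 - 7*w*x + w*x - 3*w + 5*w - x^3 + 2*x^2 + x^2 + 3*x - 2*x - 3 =-2*w^3 + w^2*(3*x + 3) + w*(2 - 6*x) - x^3 + 3*x^2 + x - 3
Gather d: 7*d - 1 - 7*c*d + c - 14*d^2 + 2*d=c - 14*d^2 + d*(9 - 7*c) - 1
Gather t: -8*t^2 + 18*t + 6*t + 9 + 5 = -8*t^2 + 24*t + 14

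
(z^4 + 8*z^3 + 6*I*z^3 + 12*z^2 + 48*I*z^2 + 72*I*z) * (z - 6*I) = z^5 + 8*z^4 + 48*z^3 + 288*z^2 + 432*z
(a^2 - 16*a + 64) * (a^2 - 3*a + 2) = a^4 - 19*a^3 + 114*a^2 - 224*a + 128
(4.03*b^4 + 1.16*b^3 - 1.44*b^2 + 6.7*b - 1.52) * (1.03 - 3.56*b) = -14.3468*b^5 + 0.0213000000000001*b^4 + 6.3212*b^3 - 25.3352*b^2 + 12.3122*b - 1.5656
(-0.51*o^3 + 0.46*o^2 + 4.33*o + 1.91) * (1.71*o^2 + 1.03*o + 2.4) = -0.8721*o^5 + 0.2613*o^4 + 6.6541*o^3 + 8.83*o^2 + 12.3593*o + 4.584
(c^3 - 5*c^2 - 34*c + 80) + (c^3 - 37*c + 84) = 2*c^3 - 5*c^2 - 71*c + 164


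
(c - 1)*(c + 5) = c^2 + 4*c - 5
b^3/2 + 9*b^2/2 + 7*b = b*(b/2 + 1)*(b + 7)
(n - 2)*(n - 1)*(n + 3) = n^3 - 7*n + 6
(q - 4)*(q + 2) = q^2 - 2*q - 8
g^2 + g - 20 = (g - 4)*(g + 5)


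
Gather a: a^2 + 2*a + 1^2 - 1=a^2 + 2*a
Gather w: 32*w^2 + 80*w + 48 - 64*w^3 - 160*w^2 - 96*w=-64*w^3 - 128*w^2 - 16*w + 48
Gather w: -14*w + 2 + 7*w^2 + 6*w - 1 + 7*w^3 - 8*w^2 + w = 7*w^3 - w^2 - 7*w + 1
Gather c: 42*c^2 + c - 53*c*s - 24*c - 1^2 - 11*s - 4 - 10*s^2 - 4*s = 42*c^2 + c*(-53*s - 23) - 10*s^2 - 15*s - 5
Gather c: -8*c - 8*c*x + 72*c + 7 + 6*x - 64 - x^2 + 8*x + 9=c*(64 - 8*x) - x^2 + 14*x - 48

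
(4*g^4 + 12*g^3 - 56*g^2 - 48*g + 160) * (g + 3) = 4*g^5 + 24*g^4 - 20*g^3 - 216*g^2 + 16*g + 480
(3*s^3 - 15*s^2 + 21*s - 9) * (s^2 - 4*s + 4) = 3*s^5 - 27*s^4 + 93*s^3 - 153*s^2 + 120*s - 36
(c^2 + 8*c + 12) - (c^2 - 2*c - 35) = 10*c + 47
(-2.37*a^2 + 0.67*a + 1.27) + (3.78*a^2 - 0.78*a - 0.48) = 1.41*a^2 - 0.11*a + 0.79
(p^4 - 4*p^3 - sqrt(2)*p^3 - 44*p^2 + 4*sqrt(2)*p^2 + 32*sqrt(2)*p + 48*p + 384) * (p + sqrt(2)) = p^5 - 4*p^4 - 46*p^3 - 12*sqrt(2)*p^2 + 56*p^2 + 48*sqrt(2)*p + 448*p + 384*sqrt(2)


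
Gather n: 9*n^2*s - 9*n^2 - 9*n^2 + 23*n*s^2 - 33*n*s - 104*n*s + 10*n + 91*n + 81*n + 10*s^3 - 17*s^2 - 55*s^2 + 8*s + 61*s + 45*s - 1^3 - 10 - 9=n^2*(9*s - 18) + n*(23*s^2 - 137*s + 182) + 10*s^3 - 72*s^2 + 114*s - 20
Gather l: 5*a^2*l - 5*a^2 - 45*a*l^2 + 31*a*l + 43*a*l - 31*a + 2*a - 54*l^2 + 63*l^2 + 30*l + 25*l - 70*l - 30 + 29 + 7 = -5*a^2 - 29*a + l^2*(9 - 45*a) + l*(5*a^2 + 74*a - 15) + 6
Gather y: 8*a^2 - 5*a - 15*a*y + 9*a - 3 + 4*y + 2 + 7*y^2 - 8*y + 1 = 8*a^2 + 4*a + 7*y^2 + y*(-15*a - 4)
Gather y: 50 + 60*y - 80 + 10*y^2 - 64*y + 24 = 10*y^2 - 4*y - 6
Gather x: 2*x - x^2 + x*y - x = -x^2 + x*(y + 1)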